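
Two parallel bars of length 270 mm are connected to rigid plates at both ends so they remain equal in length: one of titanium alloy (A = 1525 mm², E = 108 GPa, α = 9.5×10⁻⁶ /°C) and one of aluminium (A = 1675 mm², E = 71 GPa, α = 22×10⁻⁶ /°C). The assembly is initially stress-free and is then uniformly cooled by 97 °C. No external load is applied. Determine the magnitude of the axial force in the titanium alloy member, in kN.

Both members must finish at the same length. With the larger α, the aluminium tends to over-contract; the plates restrain it, putting the aluminium in tension and the titanium alloy in compression. With no external load the two internal forces are equal and opposite, magnitude P.
Setting the final lengths equal and cancelling L: (α₁ − α₂)ΔT = P/(A₁E₁) + P/(A₂E₂).
|α₁ − α₂|·ΔT = 12.5×10⁻⁶ × 97 = 0.001212.
1/(A₁E₁) + 1/(A₂E₂) = 1/(1525×108×10³) + 1/(1675×71×10³) = 1.448×10⁻⁸ N⁻¹.
P = 0.001212 / 1.448×10⁻⁸ = 83730 N = 83.73 kN.

P ≈ 83.7 kN (compressive in the titanium alloy)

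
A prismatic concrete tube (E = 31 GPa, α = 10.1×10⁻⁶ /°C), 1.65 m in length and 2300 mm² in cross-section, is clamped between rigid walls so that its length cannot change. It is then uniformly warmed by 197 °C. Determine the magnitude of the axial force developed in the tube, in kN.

The ends cannot move, so σ = EαΔT = 31×10³ × 10.1×10⁻⁶ × 197 = 61.68 MPa.
Then P = σA = 61.68 × 2300 mm² = 141.9 kN, compressive.

P ≈ 142 kN (compressive)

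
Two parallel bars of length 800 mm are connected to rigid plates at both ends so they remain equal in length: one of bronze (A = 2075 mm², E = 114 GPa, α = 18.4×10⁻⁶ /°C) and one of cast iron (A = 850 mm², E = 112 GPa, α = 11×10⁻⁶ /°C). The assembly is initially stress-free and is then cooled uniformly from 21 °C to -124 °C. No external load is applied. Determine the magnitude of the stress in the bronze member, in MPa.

Both members must finish at the same length. With the larger α, the bronze tends to over-contract; the plates restrain it, putting the bronze in tension and the cast iron in compression. With no external load the two internal forces are equal and opposite, magnitude P.
Compatibility of the two members (thermal + elastic change equal): (α₁ − α₂)ΔT = P·[1/(A₁E₁) + 1/(A₂E₂)].
|α₁ − α₂|·ΔT = 7.4×10⁻⁶ × 145 = 0.001073.
1/(A₁E₁) + 1/(A₂E₂) = 1/(2075×114×10³) + 1/(850×112×10³) = 1.473×10⁻⁸ N⁻¹.
P = 0.001073 / 1.473×10⁻⁸ = 72840 N = 72.84 kN.
σ_{bronze} = P/A₁ = 72840/2075 = 35.1 MPa, tensile.

σ ≈ 35.1 MPa (tensile)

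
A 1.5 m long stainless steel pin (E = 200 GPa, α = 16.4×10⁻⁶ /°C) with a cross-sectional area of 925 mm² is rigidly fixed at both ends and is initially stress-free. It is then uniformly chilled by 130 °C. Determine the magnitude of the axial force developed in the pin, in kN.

With zero net strain, σ = E·αΔT = 200 GPa × 16.4×10⁻⁶ × 130 = 426.4 MPa.
Then P = σA = 426.4 × 925 mm² = 394.4 kN, tensile.

P ≈ 394 kN (tensile)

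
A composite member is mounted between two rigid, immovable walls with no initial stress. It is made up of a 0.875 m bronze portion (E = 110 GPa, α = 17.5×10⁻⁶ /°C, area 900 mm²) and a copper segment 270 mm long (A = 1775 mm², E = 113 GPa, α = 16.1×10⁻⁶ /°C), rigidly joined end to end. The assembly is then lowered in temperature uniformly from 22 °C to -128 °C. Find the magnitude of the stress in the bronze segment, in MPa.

σ ≈ 322 MPa (tensile)

Free thermal contraction of the whole bar: Σ αᵢΔT Lᵢ = 17.5×10⁻⁶×150×875 + 16.1×10⁻⁶×150×270 = 2.949 mm.
Since the ends are fixed, an axial force P builds up, equal in every segment, with P · Σ Lᵢ/(AᵢEᵢ) = δ_free.
The series flexibility is Σ Lᵢ/(AᵢEᵢ) = 875/(900×110×10³) + 270/(1775×113×10³) = 1.018×10⁻⁵ mm/N.
P = 2.949 / 1.018×10⁻⁵ = 289500 N = 289.5 kN, tensile.
σ_{bronze} = P / A = 289500 / 900 = 321.7 MPa.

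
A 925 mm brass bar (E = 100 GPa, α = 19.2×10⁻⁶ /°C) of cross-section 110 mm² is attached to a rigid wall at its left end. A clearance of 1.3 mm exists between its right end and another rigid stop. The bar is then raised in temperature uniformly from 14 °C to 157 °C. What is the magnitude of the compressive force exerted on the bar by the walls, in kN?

P ≈ 14.7 kN

If the wall were absent the bar would grow by αΔT L = 19.2×10⁻⁶ × 143 × 925 = 2.54 mm.
After closing the 1.3 mm clearance, 2.54 − 1.3 = 1.24 mm of expansion remains to be suppressed by the wall.
That suppressed elongation corresponds to σ = E·Δ/L = 100×10³ × 1.24/925 = 134 MPa.
Force on the wall = σA = 134 × 110 mm² = 14.74 kN.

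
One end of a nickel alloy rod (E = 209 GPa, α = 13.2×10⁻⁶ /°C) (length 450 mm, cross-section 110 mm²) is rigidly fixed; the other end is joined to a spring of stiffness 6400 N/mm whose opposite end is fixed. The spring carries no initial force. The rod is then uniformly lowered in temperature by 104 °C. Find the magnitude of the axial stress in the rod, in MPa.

σ ≈ 31.9 MPa (tensile)

Free thermal contraction: δ_free = αΔT L = 13.2×10⁻⁶ × 104 × 450 = 0.6178 mm.
With a force P in the spring, the elastic change of the rod is PL/(AE) and that of the spring is P/k; compatibility requires their sum to equal δ_free.
P [ L/(AE) + 1/k ] = δ_free → P [ 450/(110×209×10³) + 1/(6400) ] = 0.6178.
P = 0.6178 / 0.0001758 = 3514 N.
σ = P/A = 3514/110 = 31.94 MPa.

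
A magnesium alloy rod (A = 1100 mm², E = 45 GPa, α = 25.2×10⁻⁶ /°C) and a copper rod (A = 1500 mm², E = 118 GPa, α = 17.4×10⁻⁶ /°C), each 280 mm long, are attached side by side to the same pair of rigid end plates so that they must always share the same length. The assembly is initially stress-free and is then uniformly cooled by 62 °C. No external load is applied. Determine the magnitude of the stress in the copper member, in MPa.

σ ≈ 12.5 MPa (compressive)

Both members must finish at the same length. With the larger α, the magnesium alloy tends to over-contract; the plates restrain it, putting the magnesium alloy in tension and the copper in compression. With no external load the two internal forces are equal and opposite, magnitude P.
Compatibility of the two members (thermal + elastic change equal): (α₁ − α₂)ΔT = P·[1/(A₁E₁) + 1/(A₂E₂)].
|α₁ − α₂|·ΔT = 7.8×10⁻⁶ × 62 = 0.0004836.
1/(A₁E₁) + 1/(A₂E₂) = 1/(1100×45×10³) + 1/(1500×118×10³) = 2.585×10⁻⁸ N⁻¹.
P = 0.0004836 / 2.585×10⁻⁸ = 18710 N = 18.71 kN.
σ_{copper} = P/A₂ = 18710/1500 = 12.47 MPa, compressive.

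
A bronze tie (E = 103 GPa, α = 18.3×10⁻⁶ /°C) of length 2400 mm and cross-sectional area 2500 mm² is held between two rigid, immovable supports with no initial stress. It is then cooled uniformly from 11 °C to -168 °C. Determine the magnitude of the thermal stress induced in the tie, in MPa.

With length fixed, the mechanical strain must cancel the thermal strain αΔT = 18.3×10⁻⁶ × 179 = 3275.7×10⁻⁶.
Hence σ = E·αΔT = 103×10³ × 3275.7×10⁻⁶ = 337.4 MPa, tensile.

σ ≈ 337 MPa (tensile)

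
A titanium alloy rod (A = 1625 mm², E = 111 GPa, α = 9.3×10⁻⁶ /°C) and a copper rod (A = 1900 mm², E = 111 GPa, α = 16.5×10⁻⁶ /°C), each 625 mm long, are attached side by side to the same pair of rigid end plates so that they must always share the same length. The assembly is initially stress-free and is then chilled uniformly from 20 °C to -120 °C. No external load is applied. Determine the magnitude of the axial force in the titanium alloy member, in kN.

The copper has the larger α, so on cooling it would change length more than the titanium alloy if both were free. The rigid plates force a common final length, so the copper is put into tension and the titanium alloy into compression, with equal and opposite forces P (no external load).
Setting the final lengths equal and cancelling L: (α₁ − α₂)ΔT = P/(A₁E₁) + P/(A₂E₂).
|α₁ − α₂|·ΔT = 7.2×10⁻⁶ × 140 = 0.001008.
1/(A₁E₁) + 1/(A₂E₂) = 1/(1625×111×10³) + 1/(1900×111×10³) = 1.029×10⁻⁸ N⁻¹.
So P = 0.001008 / 1.029×10⁻⁸ = 98 kN.

P ≈ 98 kN (compressive in the titanium alloy)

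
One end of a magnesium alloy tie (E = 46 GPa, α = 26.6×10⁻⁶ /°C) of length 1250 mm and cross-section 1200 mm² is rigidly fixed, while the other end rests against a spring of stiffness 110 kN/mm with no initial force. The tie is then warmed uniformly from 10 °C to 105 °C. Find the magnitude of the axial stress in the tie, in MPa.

Free thermal expansion: δ_free = αΔT L = 26.6×10⁻⁶ × 95 × 1250 = 3.159 mm.
With a force P in the spring, the elastic change of the tie is PL/(AE) and that of the spring is P/k; compatibility requires their sum to equal δ_free.
P [ L/(AE) + 1/k ] = δ_free → P [ 1250/(1200×46×10³) + 1/(110×10³) ] = 3.159.
P = 3.159 / 3.174×10⁻⁵ = 99530 N.
σ = P/A = 99530/1200 = 82.94 MPa.

σ ≈ 82.9 MPa (compressive)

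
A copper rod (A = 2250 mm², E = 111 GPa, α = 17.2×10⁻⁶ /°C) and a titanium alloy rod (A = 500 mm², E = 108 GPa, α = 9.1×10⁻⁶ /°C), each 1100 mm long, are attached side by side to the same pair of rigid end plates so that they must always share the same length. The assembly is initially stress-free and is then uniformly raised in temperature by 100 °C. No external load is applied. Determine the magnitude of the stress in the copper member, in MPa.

The copper has the larger α, so on heating it would change length more than the titanium alloy if both were free. The rigid plates force a common final length, so the copper is put into compression and the titanium alloy into tension, with equal and opposite forces P (no external load).
Compatibility of the two members (thermal + elastic change equal): (α₁ − α₂)ΔT = P·[1/(A₁E₁) + 1/(A₂E₂)].
|α₁ − α₂|·ΔT = 8.1×10⁻⁶ × 100 = 0.00081.
1/(A₁E₁) + 1/(A₂E₂) = 1/(2250×111×10³) + 1/(500×108×10³) = 2.252×10⁻⁸ N⁻¹.
P = 0.00081 / 2.252×10⁻⁸ = 35960 N = 35.96 kN.
σ_{copper} = P/A₁ = 35960/2250 = 15.98 MPa, compressive.

σ ≈ 16 MPa (compressive)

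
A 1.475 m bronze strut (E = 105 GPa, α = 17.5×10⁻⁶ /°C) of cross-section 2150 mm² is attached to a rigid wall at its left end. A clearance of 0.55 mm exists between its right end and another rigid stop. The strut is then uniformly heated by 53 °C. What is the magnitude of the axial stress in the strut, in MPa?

Free thermal elongation = αΔT L = 17.5×10⁻⁶ × 53 × 1475 = 1.368 mm.
The gap closes (δ_free > 0.55 mm) and the wall then resists a further 1.368 − 0.55 = 0.8181 mm of expansion.
So σ = E(δ_free − g)/L = 105×10³ × 0.8181/1475 = 58.23 MPa.

σ ≈ 58.2 MPa (compressive)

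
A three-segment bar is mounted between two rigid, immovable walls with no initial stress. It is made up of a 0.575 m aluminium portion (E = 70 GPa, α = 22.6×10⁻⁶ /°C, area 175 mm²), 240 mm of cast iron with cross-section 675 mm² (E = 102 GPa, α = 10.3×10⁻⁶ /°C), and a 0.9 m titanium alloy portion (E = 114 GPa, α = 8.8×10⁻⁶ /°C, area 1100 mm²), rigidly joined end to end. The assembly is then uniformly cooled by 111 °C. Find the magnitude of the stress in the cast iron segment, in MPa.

σ ≈ 66.8 MPa (tensile)

Free thermal contraction of the whole bar: Σ αᵢΔT Lᵢ = 22.6×10⁻⁶×111×575 + 10.3×10⁻⁶×111×240 + 8.8×10⁻⁶×111×900 = 2.596 mm.
Since the ends are fixed, an axial force P builds up, equal in every segment, with P · Σ Lᵢ/(AᵢEᵢ) = δ_free.
Σ Lᵢ/(AᵢEᵢ) = 575/(175×70×10³) + 240/(675×102×10³) + 900/(1100×114×10³) = 5.76×10⁻⁵ mm/N.
P = 2.596 / 5.76×10⁻⁵ = 45070 N = 45.07 kN, tensile.
σ_{cast iron} = P / A = 45070 / 675 = 66.77 MPa.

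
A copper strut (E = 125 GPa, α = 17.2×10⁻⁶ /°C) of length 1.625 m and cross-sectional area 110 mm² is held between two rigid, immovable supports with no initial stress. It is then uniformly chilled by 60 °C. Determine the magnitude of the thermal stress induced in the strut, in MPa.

With length fixed, the mechanical strain must cancel the thermal strain αΔT = 17.2×10⁻⁶ × 60 = 1032×10⁻⁶.
The stress required to suppress this strain is σ = Eε = 125×10³ × 1032×10⁻⁶ = 129 MPa, tensile since the strut is trying to contract.

σ ≈ 129 MPa (tensile)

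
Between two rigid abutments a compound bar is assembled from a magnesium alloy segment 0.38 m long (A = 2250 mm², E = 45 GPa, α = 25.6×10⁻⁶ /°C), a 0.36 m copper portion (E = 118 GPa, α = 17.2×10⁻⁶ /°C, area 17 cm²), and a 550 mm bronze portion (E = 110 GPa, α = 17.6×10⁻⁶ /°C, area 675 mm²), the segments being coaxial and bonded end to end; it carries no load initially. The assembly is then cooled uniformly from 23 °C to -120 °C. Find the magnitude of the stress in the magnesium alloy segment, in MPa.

σ ≈ 126 MPa (tensile)

With the walls removed the bar would change length by δ_free = Σ αᵢΔT Lᵢ = 25.6×10⁻⁶×143×380 + 17.2×10⁻⁶×143×360 + 17.6×10⁻⁶×143×550 = 3.661 mm.
The walls prevent any net length change, so an axial force P (same in every segment) develops. Compatibility: P · Σ Lᵢ/(AᵢEᵢ) = δ_free.
The series flexibility is Σ Lᵢ/(AᵢEᵢ) = 380/(2250×45×10³) + 360/(1700×118×10³) + 550/(675×110×10³) = 1.296×10⁻⁵ mm/N.
Hence P = δ_free / Σ(L/AE) = 3.661/1.296×10⁻⁵ = 282.6 kN (tensile).
σ_{magnesium alloy} = P / A = 282600 / 2250 = 125.6 MPa.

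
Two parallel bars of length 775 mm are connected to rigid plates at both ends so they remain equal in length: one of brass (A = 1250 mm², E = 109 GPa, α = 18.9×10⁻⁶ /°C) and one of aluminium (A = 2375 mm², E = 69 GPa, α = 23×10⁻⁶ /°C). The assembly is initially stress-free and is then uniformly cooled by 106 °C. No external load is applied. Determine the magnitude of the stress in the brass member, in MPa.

The aluminium has the larger α, so on cooling it would change length more than the brass if both were free. The rigid plates force a common final length, so the aluminium is put into tension and the brass into compression, with equal and opposite forces P (no external load).
Equating the net (thermal + elastic) strains gives |α₁ − α₂|·ΔT = P·[1/(A₁E₁) + 1/(A₂E₂)].
|α₁ − α₂|·ΔT = 4.1×10⁻⁶ × 106 = 0.0004346.
1/(A₁E₁) + 1/(A₂E₂) = 1/(1250×109×10³) + 1/(2375×69×10³) = 1.344×10⁻⁸ N⁻¹.
So P = 0.0004346 / 1.344×10⁻⁸ = 32.33 kN.
σ_{brass} = P/A₁ = 32330/1250 = 25.87 MPa, compressive.

σ ≈ 25.9 MPa (compressive)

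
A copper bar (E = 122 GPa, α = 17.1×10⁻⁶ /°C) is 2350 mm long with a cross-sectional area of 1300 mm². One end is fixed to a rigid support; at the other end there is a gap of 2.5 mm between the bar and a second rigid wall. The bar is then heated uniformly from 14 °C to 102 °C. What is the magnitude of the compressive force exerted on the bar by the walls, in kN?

Unrestrained expansion: δ_free = αΔT L = 17.1×10⁻⁶ × 88 × 2350 = 3.536 mm.
After closing the 2.5 mm clearance, 3.536 − 2.5 = 1.036 mm of expansion remains to be suppressed by the wall.
So σ = E(δ_free − g)/L = 122×10³ × 1.036/2350 = 53.8 MPa.
P = σA = 53.8 × 1300 = 69.94 kN.

P ≈ 69.9 kN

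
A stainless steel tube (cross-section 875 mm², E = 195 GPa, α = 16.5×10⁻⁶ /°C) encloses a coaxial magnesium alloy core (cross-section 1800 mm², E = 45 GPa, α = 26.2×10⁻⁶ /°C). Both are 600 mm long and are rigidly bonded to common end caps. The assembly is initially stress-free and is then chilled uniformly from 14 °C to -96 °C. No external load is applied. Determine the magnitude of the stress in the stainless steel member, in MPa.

Equilibrium of a rigid end plate with no external load gives equal and opposite internal forces ±P in the two members. Since α_{magnesium alloy} > α_{stainless steel}, cooling drives the magnesium alloy into tension and the stainless steel into compression.
Setting the final lengths equal and cancelling L: (α₁ − α₂)ΔT = P/(A₁E₁) + P/(A₂E₂).
|α₁ − α₂|·ΔT = 9.7×10⁻⁶ × 110 = 0.001067.
1/(A₁E₁) + 1/(A₂E₂) = 1/(875×195×10³) + 1/(1800×45×10³) = 1.821×10⁻⁸ N⁻¹.
P = 0.001067 / 1.821×10⁻⁸ = 58610 N = 58.61 kN.
σ_{stainless steel} = P/A₁ = 58610/875 = 66.98 MPa, compressive.

σ ≈ 67 MPa (compressive)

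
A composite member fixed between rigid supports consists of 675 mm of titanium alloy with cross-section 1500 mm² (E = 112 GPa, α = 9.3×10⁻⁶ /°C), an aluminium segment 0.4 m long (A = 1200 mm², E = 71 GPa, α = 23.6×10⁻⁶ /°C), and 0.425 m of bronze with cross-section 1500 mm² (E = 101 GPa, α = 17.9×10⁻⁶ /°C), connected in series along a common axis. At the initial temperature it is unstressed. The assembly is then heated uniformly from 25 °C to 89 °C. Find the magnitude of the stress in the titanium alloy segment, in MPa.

Free thermal expansion of the whole bar: Σ αᵢΔT Lᵢ = 9.3×10⁻⁶×64×675 + 23.6×10⁻⁶×64×400 + 17.9×10⁻⁶×64×425 = 1.493 mm.
The walls prevent any net length change, so an axial force P (same in every segment) develops. Compatibility: P · Σ Lᵢ/(AᵢEᵢ) = δ_free.
The series flexibility is Σ Lᵢ/(AᵢEᵢ) = 675/(1500×112×10³) + 400/(1200×71×10³) + 425/(1500×101×10³) = 1.152×10⁻⁵ mm/N.
Hence P = δ_free / Σ(L/AE) = 1.493/1.152×10⁻⁵ = 129.6 kN (compressive).
σ_{titanium alloy} = P / A = 129600 / 1500 = 86.4 MPa.

σ ≈ 86.4 MPa (compressive)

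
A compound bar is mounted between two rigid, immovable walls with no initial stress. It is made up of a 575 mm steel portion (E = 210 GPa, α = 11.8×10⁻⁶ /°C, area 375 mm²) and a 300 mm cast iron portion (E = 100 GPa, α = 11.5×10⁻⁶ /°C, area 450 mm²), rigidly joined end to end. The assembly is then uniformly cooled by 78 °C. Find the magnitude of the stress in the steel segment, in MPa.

σ ≈ 152 MPa (tensile)

With the walls removed the bar would change length by δ_free = Σ αᵢΔT Lᵢ = 11.8×10⁻⁶×78×575 + 11.5×10⁻⁶×78×300 = 0.7983 mm.
The walls prevent any net length change, so an axial force P (same in every segment) develops. Compatibility: P · Σ Lᵢ/(AᵢEᵢ) = δ_free.
The series flexibility is Σ Lᵢ/(AᵢEᵢ) = 575/(375×210×10³) + 300/(450×100×10³) = 1.397×10⁻⁵ mm/N.
P = 0.7983 / 1.397×10⁻⁵ = 57150 N = 57.15 kN, tensile.
σ_{steel} = P / A = 57150 / 375 = 152.4 MPa.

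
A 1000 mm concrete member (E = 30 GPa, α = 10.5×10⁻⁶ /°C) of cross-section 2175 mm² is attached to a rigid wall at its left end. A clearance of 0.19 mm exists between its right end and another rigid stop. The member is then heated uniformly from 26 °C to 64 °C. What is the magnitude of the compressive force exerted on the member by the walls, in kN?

If the wall were absent the member would grow by αΔT L = 10.5×10⁻⁶ × 38 × 1000 = 0.399 mm.
After closing the 0.19 mm clearance, 0.399 − 0.19 = 0.209 mm of expansion remains to be suppressed by the wall.
Compatibility: PL/(AE) = 0.209 mm, so σ = P/A = E × (0.209/1000) = 6.27 MPa.
Force on the wall = σA = 6.27 × 2175 mm² = 13.64 kN.

P ≈ 13.6 kN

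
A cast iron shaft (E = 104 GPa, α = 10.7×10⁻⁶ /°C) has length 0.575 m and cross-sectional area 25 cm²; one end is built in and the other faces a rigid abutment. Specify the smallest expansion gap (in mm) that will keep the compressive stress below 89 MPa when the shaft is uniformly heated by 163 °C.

Free expansion if unrestrained: δ_free = αΔT L = 10.7×10⁻⁶ × 163 × 575 = 1.003 mm.
At the allowable stress the elastic shortening the wall may impose is σL/E = 89 × 575 / (104×10³) = 0.4921 mm.
The gap must absorb the remainder: g_min = 1.003 − 0.4921 = 0.5108 mm.

g ≈ 0.511 mm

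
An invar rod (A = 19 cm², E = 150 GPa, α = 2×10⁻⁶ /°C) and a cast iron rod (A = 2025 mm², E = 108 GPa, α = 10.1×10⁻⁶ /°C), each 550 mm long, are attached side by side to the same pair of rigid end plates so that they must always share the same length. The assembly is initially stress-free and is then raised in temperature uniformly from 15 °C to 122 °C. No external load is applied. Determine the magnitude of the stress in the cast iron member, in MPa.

Equilibrium of a rigid end plate with no external load gives equal and opposite internal forces ±P in the two members. Since α_{cast iron} > α_{invar}, heating drives the cast iron into compression and the invar into tension.
Setting the final lengths equal and cancelling L: (α₁ − α₂)ΔT = P/(A₁E₁) + P/(A₂E₂).
|α₁ − α₂|·ΔT = 8.1×10⁻⁶ × 107 = 0.0008667.
1/(A₁E₁) + 1/(A₂E₂) = 1/(1900×150×10³) + 1/(2025×108×10³) = 8.081×10⁻⁹ N⁻¹.
So P = 0.0008667 / 8.081×10⁻⁹ = 107.2 kN.
σ_{cast iron} = P/A₂ = 107200/2025 = 52.96 MPa, compressive.

σ ≈ 53 MPa (compressive)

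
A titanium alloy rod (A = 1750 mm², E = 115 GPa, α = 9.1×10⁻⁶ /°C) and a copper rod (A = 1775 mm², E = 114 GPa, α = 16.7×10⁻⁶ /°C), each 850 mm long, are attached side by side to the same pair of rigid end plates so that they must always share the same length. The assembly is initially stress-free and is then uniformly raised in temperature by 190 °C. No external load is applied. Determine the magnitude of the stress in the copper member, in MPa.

σ ≈ 82.1 MPa (compressive)

The copper has the larger α, so on heating it would change length more than the titanium alloy if both were free. The rigid plates force a common final length, so the copper is put into compression and the titanium alloy into tension, with equal and opposite forces P (no external load).
Equating the net (thermal + elastic) strains gives |α₁ − α₂|·ΔT = P·[1/(A₁E₁) + 1/(A₂E₂)].
|α₁ − α₂|·ΔT = 7.6×10⁻⁶ × 190 = 0.001444.
1/(A₁E₁) + 1/(A₂E₂) = 1/(1750×115×10³) + 1/(1775×114×10³) = 9.911×10⁻⁹ N⁻¹.
P = 0.001444 / 9.911×10⁻⁹ = 145700 N = 145.7 kN.
σ_{copper} = P/A₂ = 145700/1775 = 82.08 MPa, compressive.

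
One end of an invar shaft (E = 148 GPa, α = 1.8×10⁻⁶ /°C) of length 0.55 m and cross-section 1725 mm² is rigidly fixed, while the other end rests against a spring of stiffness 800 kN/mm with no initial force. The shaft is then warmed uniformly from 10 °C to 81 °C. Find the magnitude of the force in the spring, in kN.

P ≈ 20.6 kN

Free thermal expansion: δ_free = αΔT L = 1.8×10⁻⁶ × 71 × 550 = 0.07029 mm.
With a force P in the spring, the elastic change of the shaft is PL/(AE) and that of the spring is P/k; compatibility requires their sum to equal δ_free.
P [ L/(AE) + 1/k ] = δ_free → P [ 550/(1725×148×10³) + 1/(800×10³) ] = 0.07029.
P = 0.07029 / 3.404×10⁻⁶ = 20650 N.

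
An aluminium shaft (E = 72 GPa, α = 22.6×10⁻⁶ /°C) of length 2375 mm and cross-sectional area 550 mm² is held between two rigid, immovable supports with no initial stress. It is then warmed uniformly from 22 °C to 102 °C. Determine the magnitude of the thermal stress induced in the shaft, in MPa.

With length fixed, the mechanical strain must cancel the thermal strain αΔT = 22.6×10⁻⁶ × 80 = 1808×10⁻⁶.
Hence σ = E·αΔT = 72×10³ × 1808×10⁻⁶ = 130.2 MPa, compressive.

σ ≈ 130 MPa (compressive)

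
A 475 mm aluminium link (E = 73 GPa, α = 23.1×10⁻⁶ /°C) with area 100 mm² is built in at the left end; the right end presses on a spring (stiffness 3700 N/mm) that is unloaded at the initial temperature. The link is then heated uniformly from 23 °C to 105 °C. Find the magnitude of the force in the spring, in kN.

The unrestrained thermal change is αΔT L = 23.1×10⁻⁶ × 82 × 475 = 0.8997 mm.
With a force P in the spring, the elastic change of the link is PL/(AE) and that of the spring is P/k; compatibility requires their sum to equal δ_free.
P [ L/(AE) + 1/k ] = δ_free → P [ 475/(100×73×10³) + 1/(3700) ] = 0.8997.
P = 0.8997 / 0.0003353 = 2683 N.

P ≈ 2.68 kN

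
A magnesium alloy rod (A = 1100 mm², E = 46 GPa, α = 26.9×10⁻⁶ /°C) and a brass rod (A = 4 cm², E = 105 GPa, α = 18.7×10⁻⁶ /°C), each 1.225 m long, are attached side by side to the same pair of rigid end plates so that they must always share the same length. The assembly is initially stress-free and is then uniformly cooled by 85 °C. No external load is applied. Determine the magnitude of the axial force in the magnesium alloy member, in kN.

P ≈ 16 kN (tensile in the magnesium alloy)

The magnesium alloy has the larger α, so on cooling it would change length more than the brass if both were free. The rigid plates force a common final length, so the magnesium alloy is put into tension and the brass into compression, with equal and opposite forces P (no external load).
Equating the net (thermal + elastic) strains gives |α₁ − α₂|·ΔT = P·[1/(A₁E₁) + 1/(A₂E₂)].
|α₁ − α₂|·ΔT = 8.2×10⁻⁶ × 85 = 0.000697.
1/(A₁E₁) + 1/(A₂E₂) = 1/(1100×46×10³) + 1/(400×105×10³) = 4.357×10⁻⁸ N⁻¹.
So P = 0.000697 / 4.357×10⁻⁸ = 16 kN.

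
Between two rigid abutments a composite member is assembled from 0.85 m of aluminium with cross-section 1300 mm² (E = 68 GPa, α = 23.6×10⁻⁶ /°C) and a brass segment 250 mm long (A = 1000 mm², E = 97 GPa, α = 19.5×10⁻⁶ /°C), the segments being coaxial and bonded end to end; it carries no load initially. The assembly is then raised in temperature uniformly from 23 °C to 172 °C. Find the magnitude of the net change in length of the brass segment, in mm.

|ΔL| ≈ 0.059 mm

If the supports were absent, the total length change would be Σ αᵢΔT Lᵢ = 23.6×10⁻⁶×149×850 + 19.5×10⁻⁶×149×250 = 3.715 mm.
The rigid supports impose zero overall length change; the single axial force P common to all segments must satisfy P Σ Lᵢ/(AᵢEᵢ) = δ_free.
Σ Lᵢ/(AᵢEᵢ) = 850/(1300×68×10³) + 250/(1000×97×10³) = 1.219×10⁻⁵ mm/N.
Hence P = δ_free / Σ(L/AE) = 3.715/1.219×10⁻⁵ = 304.7 kN (compressive).
For the brass segment, free thermal change = 19.5×10⁻⁶×149×250 = 0.7264 mm and elastic change from P = 304700×250/(1000×97×10³) = 0.7854 mm; these oppose, so the net change is 0.059 mm (segment shortens).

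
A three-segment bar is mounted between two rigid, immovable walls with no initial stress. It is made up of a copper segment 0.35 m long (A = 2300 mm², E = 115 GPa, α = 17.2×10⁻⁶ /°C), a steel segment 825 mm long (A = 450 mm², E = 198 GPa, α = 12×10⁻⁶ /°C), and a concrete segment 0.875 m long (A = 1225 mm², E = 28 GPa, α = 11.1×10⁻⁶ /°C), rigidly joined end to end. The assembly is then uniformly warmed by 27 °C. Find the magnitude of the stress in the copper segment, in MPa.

σ ≈ 8.34 MPa (compressive)

Free thermal expansion of the whole bar: Σ αᵢΔT Lᵢ = 17.2×10⁻⁶×27×350 + 12×10⁻⁶×27×825 + 11.1×10⁻⁶×27×875 = 0.6921 mm.
Since the ends are fixed, an axial force P builds up, equal in every segment, with P · Σ Lᵢ/(AᵢEᵢ) = δ_free.
The series flexibility is Σ Lᵢ/(AᵢEᵢ) = 350/(2300×115×10³) + 825/(450×198×10³) + 875/(1225×28×10³) = 3.609×10⁻⁵ mm/N.
P = 0.6921 / 3.609×10⁻⁵ = 19170 N = 19.17 kN, compressive.
σ_{copper} = P / A = 19170 / 2300 = 8.337 MPa.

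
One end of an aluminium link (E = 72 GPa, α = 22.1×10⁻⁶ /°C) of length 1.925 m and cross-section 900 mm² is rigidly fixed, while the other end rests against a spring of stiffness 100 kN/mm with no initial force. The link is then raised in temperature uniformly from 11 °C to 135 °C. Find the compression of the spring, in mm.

The unrestrained thermal change is αΔT L = 22.1×10⁻⁶ × 124 × 1925 = 5.275 mm.
Let P be the compressive force at the spring. The link shortens elastically by PL/(AE) and the spring compresses by P/k; together these equal δ_free.
So P = δ_free / [L/(AE) + 1/k] = 5.275 / [ 1925/(900×72×10³) + 1/(100×10³) ].
P = 5.275 / 3.971×10⁻⁵ = 132900 N.
Spring compression = P/k = 132900/(100×10³) = 1.329 mm.

δ ≈ 1.33 mm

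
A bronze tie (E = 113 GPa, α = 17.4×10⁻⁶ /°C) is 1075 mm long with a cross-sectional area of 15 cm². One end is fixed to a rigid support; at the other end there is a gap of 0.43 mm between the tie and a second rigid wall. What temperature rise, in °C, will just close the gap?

ΔT ≈ 23 °C

Contact occurs when the free expansion equals the gap: αΔT L = 0.43 mm.
ΔT = 0.43 / (17.4×10⁻⁶ × 1075) = 22.99 °C.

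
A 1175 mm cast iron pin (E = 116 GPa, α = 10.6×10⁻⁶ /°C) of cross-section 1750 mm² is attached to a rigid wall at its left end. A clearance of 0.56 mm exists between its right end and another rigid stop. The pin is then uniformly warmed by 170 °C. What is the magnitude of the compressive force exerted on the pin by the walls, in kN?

Free thermal elongation = αΔT L = 10.6×10⁻⁶ × 170 × 1175 = 2.117 mm.
After closing the 0.56 mm clearance, 2.117 − 0.56 = 1.557 mm of expansion remains to be suppressed by the wall.
Compatibility: PL/(AE) = 1.557 mm, so σ = P/A = E × (1.557/1175) = 153.7 MPa.
Force on the wall = σA = 153.7 × 1750 mm² = 269.1 kN.

P ≈ 269 kN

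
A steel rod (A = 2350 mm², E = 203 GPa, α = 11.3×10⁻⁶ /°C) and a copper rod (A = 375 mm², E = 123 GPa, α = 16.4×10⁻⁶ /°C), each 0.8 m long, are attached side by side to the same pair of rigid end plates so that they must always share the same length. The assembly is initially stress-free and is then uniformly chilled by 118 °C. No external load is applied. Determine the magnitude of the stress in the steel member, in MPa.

σ ≈ 10.8 MPa (compressive)

Both members must finish at the same length. With the larger α, the copper tends to over-contract; the plates restrain it, putting the copper in tension and the steel in compression. With no external load the two internal forces are equal and opposite, magnitude P.
Equating the net (thermal + elastic) strains gives |α₁ − α₂|·ΔT = P·[1/(A₁E₁) + 1/(A₂E₂)].
|α₁ − α₂|·ΔT = 5.1×10⁻⁶ × 118 = 0.0006018.
1/(A₁E₁) + 1/(A₂E₂) = 1/(2350×203×10³) + 1/(375×123×10³) = 2.378×10⁻⁸ N⁻¹.
P = 0.0006018 / 2.378×10⁻⁸ = 25310 N = 25.31 kN.
σ_{steel} = P/A₁ = 25310/2350 = 10.77 MPa, compressive.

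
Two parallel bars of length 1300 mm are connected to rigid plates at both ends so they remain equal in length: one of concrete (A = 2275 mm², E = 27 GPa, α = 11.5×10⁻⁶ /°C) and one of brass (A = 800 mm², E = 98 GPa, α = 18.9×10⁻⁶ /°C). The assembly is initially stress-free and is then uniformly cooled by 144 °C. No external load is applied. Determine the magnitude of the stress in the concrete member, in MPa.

The brass has the larger α, so on cooling it would change length more than the concrete if both were free. The rigid plates force a common final length, so the brass is put into tension and the concrete into compression, with equal and opposite forces P (no external load).
Equating the net (thermal + elastic) strains gives |α₁ − α₂|·ΔT = P·[1/(A₁E₁) + 1/(A₂E₂)].
|α₁ − α₂|·ΔT = 7.4×10⁻⁶ × 144 = 0.001066.
1/(A₁E₁) + 1/(A₂E₂) = 1/(2275×27×10³) + 1/(800×98×10³) = 2.904×10⁻⁸ N⁻¹.
So P = 0.001066 / 2.904×10⁻⁸ = 36.7 kN.
σ_{concrete} = P/A₁ = 36700/2275 = 16.13 MPa, compressive.

σ ≈ 16.1 MPa (compressive)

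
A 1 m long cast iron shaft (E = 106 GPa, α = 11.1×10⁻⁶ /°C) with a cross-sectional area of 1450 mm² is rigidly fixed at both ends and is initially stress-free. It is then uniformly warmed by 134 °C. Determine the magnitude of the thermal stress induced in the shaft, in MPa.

σ ≈ 158 MPa (compressive)

With length fixed, the mechanical strain must cancel the thermal strain αΔT = 11.1×10⁻⁶ × 134 = 1487.4×10⁻⁶.
The stress required to suppress this strain is σ = Eε = 106×10³ × 1487.4×10⁻⁶ = 157.7 MPa, compressive since the shaft is trying to expand.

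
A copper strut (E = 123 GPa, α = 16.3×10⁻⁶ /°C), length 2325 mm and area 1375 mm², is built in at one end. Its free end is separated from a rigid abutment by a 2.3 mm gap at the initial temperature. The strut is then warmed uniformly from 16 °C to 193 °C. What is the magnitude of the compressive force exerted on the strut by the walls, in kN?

If the wall were absent the strut would grow by αΔT L = 16.3×10⁻⁶ × 177 × 2325 = 6.708 mm.
This exceeds the 2.3 mm gap, so the wall pushes back. The portion of expansion that must be recovered elastically is δ_free − gap = 6.708 − 2.3 = 4.408 mm.
So σ = E(δ_free − g)/L = 123×10³ × 4.408/2325 = 233.2 MPa.
Force on the wall = σA = 233.2 × 1375 mm² = 320.6 kN.

P ≈ 321 kN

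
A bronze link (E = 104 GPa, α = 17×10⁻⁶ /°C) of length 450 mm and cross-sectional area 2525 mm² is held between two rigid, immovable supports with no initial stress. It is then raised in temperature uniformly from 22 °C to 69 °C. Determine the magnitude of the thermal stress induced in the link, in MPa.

The supports are rigid, so the total axial strain is zero. The restrained thermal strain is ε = αΔT = 17×10⁻⁶ × 47 = 799×10⁻⁶.
Hence σ = E·αΔT = 104×10³ × 799×10⁻⁶ = 83.1 MPa, compressive.

σ ≈ 83.1 MPa (compressive)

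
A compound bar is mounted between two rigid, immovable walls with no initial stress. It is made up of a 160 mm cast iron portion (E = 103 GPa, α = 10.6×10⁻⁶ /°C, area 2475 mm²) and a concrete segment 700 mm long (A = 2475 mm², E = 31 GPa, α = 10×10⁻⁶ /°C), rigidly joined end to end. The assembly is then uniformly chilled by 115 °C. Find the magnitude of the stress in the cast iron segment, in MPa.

With the walls removed the bar would change length by δ_free = Σ αᵢΔT Lᵢ = 10.6×10⁻⁶×115×160 + 10×10⁻⁶×115×700 = 1 mm.
The walls prevent any net length change, so an axial force P (same in every segment) develops. Compatibility: P · Σ Lᵢ/(AᵢEᵢ) = δ_free.
Σ Lᵢ/(AᵢEᵢ) = 160/(2475×103×10³) + 700/(2475×31×10³) = 9.751×10⁻⁶ mm/N.
Hence P = δ_free / Σ(L/AE) = 1/9.751×10⁻⁶ = 102.6 kN (tensile).
σ_{cast iron} = P / A = 102600 / 2475 = 41.44 MPa.

σ ≈ 41.4 MPa (tensile)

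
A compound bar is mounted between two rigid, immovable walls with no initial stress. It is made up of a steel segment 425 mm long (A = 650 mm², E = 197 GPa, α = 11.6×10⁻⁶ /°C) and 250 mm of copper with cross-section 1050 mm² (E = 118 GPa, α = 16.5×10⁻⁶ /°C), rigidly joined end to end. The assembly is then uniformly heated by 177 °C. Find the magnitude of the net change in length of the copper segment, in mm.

With the walls removed the bar would change length by δ_free = Σ αᵢΔT Lᵢ = 11.6×10⁻⁶×177×425 + 16.5×10⁻⁶×177×250 = 1.603 mm.
The rigid supports impose zero overall length change; the single axial force P common to all segments must satisfy P Σ Lᵢ/(AᵢEᵢ) = δ_free.
Σ Lᵢ/(AᵢEᵢ) = 425/(650×197×10³) + 250/(1050×118×10³) = 5.337×10⁻⁶ mm/N.
P = 1.603 / 5.337×10⁻⁶ = 300300 N = 300.3 kN, compressive.
For the copper segment, free thermal change = 16.5×10⁻⁶×177×250 = 0.7301 mm and elastic change from P = 300300×250/(1050×118×10³) = 0.606 mm; these oppose, so the net change is 0.124 mm (segment lengthens).

|ΔL| ≈ 0.124 mm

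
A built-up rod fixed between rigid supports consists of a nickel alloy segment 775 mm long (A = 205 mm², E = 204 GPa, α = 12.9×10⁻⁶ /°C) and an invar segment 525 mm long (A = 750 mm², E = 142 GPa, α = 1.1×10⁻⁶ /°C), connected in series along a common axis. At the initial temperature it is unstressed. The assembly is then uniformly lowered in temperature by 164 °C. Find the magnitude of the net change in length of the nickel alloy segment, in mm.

With the walls removed the bar would change length by δ_free = Σ αᵢΔT Lᵢ = 12.9×10⁻⁶×164×775 + 1.1×10⁻⁶×164×525 = 1.734 mm.
The rigid supports impose zero overall length change; the single axial force P common to all segments must satisfy P Σ Lᵢ/(AᵢEᵢ) = δ_free.
The series flexibility is Σ Lᵢ/(AᵢEᵢ) = 775/(205×204×10³) + 525/(750×142×10³) = 2.346×10⁻⁵ mm/N.
P = 1.734 / 2.346×10⁻⁵ = 73920 N = 73.92 kN, tensile.
For the nickel alloy segment, free thermal change = 12.9×10⁻⁶×164×775 = 1.64 mm and elastic change from P = 73920×775/(205×204×10³) = 1.37 mm; these oppose, so the net change is 0.27 mm (segment shortens).

|ΔL| ≈ 0.27 mm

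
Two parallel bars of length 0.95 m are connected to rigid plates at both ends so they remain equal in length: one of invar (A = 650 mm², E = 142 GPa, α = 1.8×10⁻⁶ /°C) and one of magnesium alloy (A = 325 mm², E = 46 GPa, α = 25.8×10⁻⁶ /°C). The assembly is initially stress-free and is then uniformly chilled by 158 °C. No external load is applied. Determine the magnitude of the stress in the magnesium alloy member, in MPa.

The magnesium alloy has the larger α, so on cooling it would change length more than the invar if both were free. The rigid plates force a common final length, so the magnesium alloy is put into tension and the invar into compression, with equal and opposite forces P (no external load).
Setting the final lengths equal and cancelling L: (α₁ − α₂)ΔT = P/(A₁E₁) + P/(A₂E₂).
|α₁ − α₂|·ΔT = 24×10⁻⁶ × 158 = 0.003792.
1/(A₁E₁) + 1/(A₂E₂) = 1/(650×142×10³) + 1/(325×46×10³) = 7.772×10⁻⁸ N⁻¹.
So P = 0.003792 / 7.772×10⁻⁸ = 48.79 kN.
σ_{magnesium alloy} = P/A₂ = 48790/325 = 150.1 MPa, tensile.

σ ≈ 150 MPa (tensile)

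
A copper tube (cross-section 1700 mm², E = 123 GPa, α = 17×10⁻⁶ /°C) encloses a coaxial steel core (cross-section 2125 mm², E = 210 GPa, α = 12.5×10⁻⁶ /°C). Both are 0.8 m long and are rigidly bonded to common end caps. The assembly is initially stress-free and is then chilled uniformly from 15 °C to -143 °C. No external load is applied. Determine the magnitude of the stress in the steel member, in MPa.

σ ≈ 47.6 MPa (compressive)

Both members must finish at the same length. With the larger α, the copper tends to over-contract; the plates restrain it, putting the copper in tension and the steel in compression. With no external load the two internal forces are equal and opposite, magnitude P.
Compatibility of the two members (thermal + elastic change equal): (α₁ − α₂)ΔT = P·[1/(A₁E₁) + 1/(A₂E₂)].
|α₁ − α₂|·ΔT = 4.5×10⁻⁶ × 158 = 0.000711.
1/(A₁E₁) + 1/(A₂E₂) = 1/(1700×123×10³) + 1/(2125×210×10³) = 7.023×10⁻⁹ N⁻¹.
P = 0.000711 / 7.023×10⁻⁹ = 101200 N = 101.2 kN.
σ_{steel} = P/A₂ = 101200/2125 = 47.64 MPa, compressive.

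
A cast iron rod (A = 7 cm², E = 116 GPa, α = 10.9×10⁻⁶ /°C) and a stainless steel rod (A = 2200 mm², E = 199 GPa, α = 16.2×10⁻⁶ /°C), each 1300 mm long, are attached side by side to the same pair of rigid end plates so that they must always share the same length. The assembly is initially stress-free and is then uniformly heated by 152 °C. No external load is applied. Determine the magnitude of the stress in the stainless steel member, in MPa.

σ ≈ 25.1 MPa (compressive)

The stainless steel has the larger α, so on heating it would change length more than the cast iron if both were free. The rigid plates force a common final length, so the stainless steel is put into compression and the cast iron into tension, with equal and opposite forces P (no external load).
Equating the net (thermal + elastic) strains gives |α₁ − α₂|·ΔT = P·[1/(A₁E₁) + 1/(A₂E₂)].
|α₁ − α₂|·ΔT = 5.3×10⁻⁶ × 152 = 0.0008056.
1/(A₁E₁) + 1/(A₂E₂) = 1/(700×116×10³) + 1/(2200×199×10³) = 1.46×10⁻⁸ N⁻¹.
So P = 0.0008056 / 1.46×10⁻⁸ = 55.18 kN.
σ_{stainless steel} = P/A₂ = 55180/2200 = 25.08 MPa, compressive.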